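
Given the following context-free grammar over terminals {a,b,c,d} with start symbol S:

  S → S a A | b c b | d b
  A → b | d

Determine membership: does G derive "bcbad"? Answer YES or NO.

CNF form of G:
  S -> S X4 | T1 X5 | T3 T1
  A -> b | d
  T0 -> a
  T1 -> b
  T2 -> c
  T3 -> d
  X4 -> T0 A
  X5 -> T2 T1

CYK fill:
  cell(0,0) b: {A,T1}  orig:{A}
  cell(1,1) c: {T2}  orig:{}
  cell(2,2) b: {A,T1}  orig:{A}
  cell(3,3) a: {T0}  orig:{}
  cell(4,4) d: {A,T3}  orig:{A}
  cell(0,1) bc: ∅
  cell(1,2) cb: {X5}  orig:{}
  cell(2,3) ba: ∅
  cell(3,4) ad: {X4}  orig:{}
  cell(0,2) bcb: {S}
  cell(1,3) cba: ∅
  cell(2,4) bad: ∅
  cell(0,3) bcba: ∅
  cell(1,4) cbad: ∅
  cell(0,4) bcbad: {S}

S ∈ T[0,4] ⇒ YES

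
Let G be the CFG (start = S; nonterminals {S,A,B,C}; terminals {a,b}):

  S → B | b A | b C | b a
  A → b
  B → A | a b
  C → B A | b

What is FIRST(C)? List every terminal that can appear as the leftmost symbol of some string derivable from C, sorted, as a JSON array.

FIRST sets, iterate to fixpoint:
round 1:
  A via A→b: +{b}
  B via B→A: +{b}
  B via B→a b: +{a}
  C via C→B A: +{a,b}
  S via S→B: +{a,b}
  FIRST(S)={a,b}  FIRST(A)={b}  FIRST(B)={a,b}  FIRST(C)={a,b}
round 2: (stable)
  FIRST(S)={a,b}  FIRST(A)={b}  FIRST(B)={a,b}  FIRST(C)={a,b}

FIRST(C) = ["a", "b"]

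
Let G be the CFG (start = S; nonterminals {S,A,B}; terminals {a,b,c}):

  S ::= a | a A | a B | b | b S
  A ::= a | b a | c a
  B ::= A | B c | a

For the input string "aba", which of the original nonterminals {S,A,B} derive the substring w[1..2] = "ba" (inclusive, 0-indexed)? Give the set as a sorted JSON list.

Convert to CNF:
  S -> T0 S | T1 A | T1 B | a | b
  A -> T0 T1 | T2 T1 | a
  B -> B T2 | T0 T1 | T2 T1 | a
  T0 -> b
  T1 -> a
  T2 -> c

CYK table (by increasing span) — only the sub-triangle for w[1..2]:
  cell(1,1) b: {S,T0}  orig:{S}
  cell(2,2) a: {A,B,S,T1}  orig:{A,B,S}
  cell(1,2) ba: {A,B,S}

Original NTs in T[1,2] deriving "ba": ["A", "B", "S"]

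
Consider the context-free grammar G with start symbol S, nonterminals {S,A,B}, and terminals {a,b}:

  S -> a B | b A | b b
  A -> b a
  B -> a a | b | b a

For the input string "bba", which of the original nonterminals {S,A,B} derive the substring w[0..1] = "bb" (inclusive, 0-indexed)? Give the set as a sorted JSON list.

Convert to CNF:
  S -> T0 A | T0 T0 | T1 B
  A -> T0 T1
  B -> T0 T1 | T1 T1 | b
  T0 -> b
  T1 -> a

CYK fill, restricted to cells inside w[0..1]:
  cell(0,0) b: {B,T0}  orig:{B}
  cell(1,1) b: {B,T0}  orig:{B}
  cell(0,1) bb: {S}

Original NTs in T[0,1] deriving "bb": ["S"]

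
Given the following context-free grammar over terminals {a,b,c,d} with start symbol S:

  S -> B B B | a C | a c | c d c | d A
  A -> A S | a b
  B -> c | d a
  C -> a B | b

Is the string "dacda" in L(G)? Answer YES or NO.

Convert to CNF:
  S -> B X4 | T0 C | T0 T3 | T2 A | T3 X5
  A -> A S | T0 T1
  B -> T2 T0 | c
  C -> T0 B | b
  T0 -> a
  T1 -> b
  T2 -> d
  T3 -> c
  X4 -> B B
  X5 -> T2 T3

Fill CYK table bottom-up:
  T[0,0] 'd' = {T2}  orig:{}
  T[1,1] 'a' = {T0}  orig:{}
  T[2,2] 'c' = {B,T3}  orig:{B}
  T[3,3] 'd' = {T2}  orig:{}
  T[4,4] 'a' = {T0}  orig:{}
  T[0,1] 'da' = {B}
  T[1,2] 'ac' = {C,S}
  T[2,3] 'cd' = ∅
  T[3,4] 'da' = {B}
  T[0,2] 'dac' = {X4}  orig:{}
  T[1,3] 'acd' = ∅
  T[2,4] 'cda' = {X4}  orig:{}
  T[0,3] 'dacd' = ∅
  T[1,4] 'acda' = ∅
  T[0,4] 'dacda' = {S}

S ∈ T[0,4] ⇒ YES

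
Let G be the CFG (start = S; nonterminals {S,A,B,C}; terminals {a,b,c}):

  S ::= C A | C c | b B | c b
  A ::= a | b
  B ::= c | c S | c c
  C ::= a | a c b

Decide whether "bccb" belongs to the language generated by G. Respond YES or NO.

Convert to CNF:
  S -> C A | C T0 | T0 T2 | T2 B
  A -> a | b
  B -> T0 S | T0 T0 | c
  C -> T1 X3 | a
  T0 -> c
  T1 -> a
  T2 -> b
  X3 -> T0 T2

CYK table (by increasing span):
  T[0,0] 'b' = {A,T2}  orig:{A}
  T[1,1] 'c' = {B,T0}  orig:{B}
  T[2,2] 'c' = {B,T0}  orig:{B}
  T[3,3] 'b' = {A,T2}  orig:{A}
  T[0,1] 'bc' = {S}
  T[1,2] 'cc' = {B}
  T[2,3] 'cb' = {S,X3}  orig:{S}
  T[0,2] 'bcc' = {S}
  T[1,3] 'ccb' = {B}
  T[0,3] 'bccb' = {S}

S ∈ T[0,3] ⇒ YES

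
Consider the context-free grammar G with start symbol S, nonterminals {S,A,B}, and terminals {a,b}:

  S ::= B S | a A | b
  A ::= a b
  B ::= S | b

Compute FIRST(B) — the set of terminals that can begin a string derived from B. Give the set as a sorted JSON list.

Compute FIRST by fixpoint:
[1]
  A via A→a b: +{a}
  B via B→b: +{b}
  S via S→B S: +{b}
  S via S→a A: +{a}
  S: {a,b}  A: {a}  B: {b}
[2]
  B via B→S: +{a}
  S: {a,b}  A: {a}  B: {a,b}
[3] (stable)
  S: {a,b}  A: {a}  B: {a,b}

FIRST(B) = ["a", "b"]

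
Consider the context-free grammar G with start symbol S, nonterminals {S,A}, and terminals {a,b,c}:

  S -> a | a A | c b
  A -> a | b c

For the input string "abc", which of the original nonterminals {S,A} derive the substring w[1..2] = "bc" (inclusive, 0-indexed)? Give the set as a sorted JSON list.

CNF form of G:
  S -> T1 T0 | T2 A | a
  A -> T0 T1 | a
  T0 -> b
  T1 -> c
  T2 -> a

Fill CYK table bottom-up (cells [i..j] with 1 ≤ i ≤ j ≤ 2 only):
  T[1,1] 'b' = {T0}  orig:{}
  T[2,2] 'c' = {T1}  orig:{}
  T[1,2] 'bc' = {A}

Original NTs in T[1,2] deriving "bc": ["A"]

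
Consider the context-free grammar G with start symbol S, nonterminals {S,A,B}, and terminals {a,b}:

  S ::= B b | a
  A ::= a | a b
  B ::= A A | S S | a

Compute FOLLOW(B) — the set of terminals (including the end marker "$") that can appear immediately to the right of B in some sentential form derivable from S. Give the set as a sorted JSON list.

Compute FIRST by fixpoint:
round 1:
  A via A→a: +{a}
  B via B→A A: +{a}
  S via S→B b: +{a}
  FIRST[S]={a}  FIRST[A]={a}  FIRST[B]={a}
round 2: done
  FIRST[S]={a}  FIRST[A]={a}  FIRST[B]={a}

FOLLOW iteration:
initialize: $ ∈ FOLLOW(S)
pass 1:
  B→A A: FOLLOW(A) ⊇ FIRST(A) = {a}; new: +{a}
  B→S S: FOLLOW(S) ⊇ FIRST(S) = {a}; new: +{a}
  S→B b: FOLLOW(B) ⊇ FIRST(b) = {b}; new: +{b}
  FOLLOW[S]={$,a}  FOLLOW[A]={a}  FOLLOW[B]={b}
pass 2:
  B→A A: FOLLOW(A) ⊇ FOLLOW(B) ⊇ {b}; new: +{b}
  B→S S: FOLLOW(S) ⊇ FOLLOW(B) ⊇ {b}; new: +{b}
  FOLLOW[S]={$,a,b}  FOLLOW[A]={a,b}  FOLLOW[B]={b}
pass 3: — fixpoint
  FOLLOW[S]={$,a,b}  FOLLOW[A]={a,b}  FOLLOW[B]={b}

FOLLOW(B) = ["b"]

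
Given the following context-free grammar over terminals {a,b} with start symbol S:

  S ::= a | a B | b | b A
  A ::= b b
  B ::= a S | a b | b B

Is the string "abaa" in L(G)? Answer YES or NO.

Convert to CNF:
  S -> T0 A | T1 B | a | b
  A -> T0 T0
  B -> T0 B | T1 S | T1 T0
  T0 -> b
  T1 -> a

CYK fill:
  T[0,0] 'a' = {S,T1}  orig:{S}
  T[1,1] 'b' = {S,T0}  orig:{S}
  T[2,2] 'a' = {S,T1}  orig:{S}
  T[3,3] 'a' = {S,T1}  orig:{S}
  T[0,1] 'ab' = {B}
  T[1,2] 'ba' = ∅
  T[2,3] 'aa' = {B}
  T[0,2] 'aba' = ∅
  T[1,3] 'baa' = {B}
  T[0,3] 'abaa' = {S}

S ∈ T[0,3] ⇒ YES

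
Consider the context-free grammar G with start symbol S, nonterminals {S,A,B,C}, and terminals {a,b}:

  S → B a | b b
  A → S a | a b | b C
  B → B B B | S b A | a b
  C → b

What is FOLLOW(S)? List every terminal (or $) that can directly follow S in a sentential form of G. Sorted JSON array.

Compute FIRST by fixpoint:
iter 1:
  A via A→a b: +{a}
  A via A→b C: +{b}
  B via B→a b: +{a}
  C via C→b: +{b}
  S via S→B a: +{a}
  S via S→b b: +{b}
  FIRST(S)={a,b}  FIRST(A)={a,b}  FIRST(B)={a}  FIRST(C)={b}
iter 2:
  B via B→S b A: +{b}
  FIRST(S)={a,b}  FIRST(A)={a,b}  FIRST(B)={a,b}  FIRST(C)={b}
iter 3: — fixpoint
  FIRST(S)={a,b}  FIRST(A)={a,b}  FIRST(B)={a,b}  FIRST(C)={b}

FOLLOW iteration:
seed FOLLOW(S) with $
iter 1:
  A→S a: FOLLOW(S) ⊇ FIRST(a) = {a}; new: +{a}
  B→B B B: FOLLOW(B) ⊇ FIRST(B) = {a,b}; new: +{a,b}
  B→S b A: FOLLOW(S) ⊇ FIRST(b) = {b}; new: +{b}
  B→S b A: FOLLOW(A) ⊇ FOLLOW(B) ⊇ {a,b}; new: +{a,b}
  FOLLOW(S)={$,a,b}  FOLLOW(A)={a,b}  FOLLOW(B)={a,b}  FOLLOW(C)={}
iter 2:
  A→b C: FOLLOW(C) ⊇ FOLLOW(A) ⊇ {a,b}; new: +{a,b}
  FOLLOW(S)={$,a,b}  FOLLOW(A)={a,b}  FOLLOW(B)={a,b}  FOLLOW(C)={a,b}
iter 3: (stable)
  FOLLOW(S)={$,a,b}  FOLLOW(A)={a,b}  FOLLOW(B)={a,b}  FOLLOW(C)={a,b}

FOLLOW(S) = ["$", "a", "b"]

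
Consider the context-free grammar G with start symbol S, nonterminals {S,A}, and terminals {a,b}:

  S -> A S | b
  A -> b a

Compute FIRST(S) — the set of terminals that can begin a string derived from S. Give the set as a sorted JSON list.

FIRST sets, iterate to fixpoint:
pass 1:
  A via A→b a: +{b}
  S via S→A S: +{b}
  FIRST[S]={b}  FIRST[A]={b}
pass 2: (stable)
  FIRST[S]={b}  FIRST[A]={b}

FIRST(S) = ["b"]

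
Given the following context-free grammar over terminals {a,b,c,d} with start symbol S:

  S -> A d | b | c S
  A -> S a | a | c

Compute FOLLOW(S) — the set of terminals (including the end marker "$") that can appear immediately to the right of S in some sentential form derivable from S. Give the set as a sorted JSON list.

Compute FIRST by fixpoint:
round 1:
  A via A→a: +{a}
  A via A→c: +{c}
  S via S→A d: +{a,c}
  S via S→b: +{b}
  S: {a,b,c}  A: {a,c}
round 2:
  A via A→S a: +{b}
  S: {a,b,c}  A: {a,b,c}
round 3: — fixpoint
  S: {a,b,c}  A: {a,b,c}

FOLLOW iteration:
initialize: $ ∈ FOLLOW(S)
pass 1:
  A→S a: FOLLOW(S) ⊇ FIRST(a) = {a}; new: +{a}
  S→A d: FOLLOW(A) ⊇ FIRST(d) = {d}; new: +{d}
  S: {$,a}  A: {d}
pass 2: — fixpoint
  S: {$,a}  A: {d}

FOLLOW(S) = ["$", "a"]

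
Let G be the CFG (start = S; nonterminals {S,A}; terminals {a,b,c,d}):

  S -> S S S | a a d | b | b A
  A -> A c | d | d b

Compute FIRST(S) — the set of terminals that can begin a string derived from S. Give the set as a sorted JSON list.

FIRST sets, iterate to fixpoint:
[1]
  A via A→d: +{d}
  S via S→a a d: +{a}
  S via S→b: +{b}
  FIRST(S)={a,b}  FIRST(A)={d}
[2] (no change)
  FIRST(S)={a,b}  FIRST(A)={d}

FIRST(S) = ["a", "b"]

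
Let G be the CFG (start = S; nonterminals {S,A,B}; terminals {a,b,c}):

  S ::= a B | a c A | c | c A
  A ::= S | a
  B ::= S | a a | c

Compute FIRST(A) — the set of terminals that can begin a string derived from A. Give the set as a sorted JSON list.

Compute FIRST by fixpoint:
iter 1:
  A via A→a: +{a}
  B via B→a a: +{a}
  B via B→c: +{c}
  S via S→a B: +{a}
  S via S→c: +{c}
  FIRST[S]={a,c}  FIRST[A]={a}  FIRST[B]={a,c}
iter 2:
  A via A→S: +{c}
  FIRST[S]={a,c}  FIRST[A]={a,c}  FIRST[B]={a,c}
iter 3: (stable)
  FIRST[S]={a,c}  FIRST[A]={a,c}  FIRST[B]={a,c}

FIRST(A) = ["a", "c"]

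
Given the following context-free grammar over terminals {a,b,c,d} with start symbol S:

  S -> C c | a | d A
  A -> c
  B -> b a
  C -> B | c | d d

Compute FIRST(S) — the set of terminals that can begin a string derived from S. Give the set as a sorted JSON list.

Compute FIRST by fixpoint:
round 1:
  A via A→c: +{c}
  B via B→b a: +{b}
  C via C→B: +{b}
  C via C→c: +{c}
  C via C→d d: +{d}
  S via S→C c: +{b,c,d}
  S via S→a: +{a}
  FIRST[S]={a,b,c,d}  FIRST[A]={c}  FIRST[B]={b}  FIRST[C]={b,c,d}
round 2: done
  FIRST[S]={a,b,c,d}  FIRST[A]={c}  FIRST[B]={b}  FIRST[C]={b,c,d}

FIRST(S) = ["a", "b", "c", "d"]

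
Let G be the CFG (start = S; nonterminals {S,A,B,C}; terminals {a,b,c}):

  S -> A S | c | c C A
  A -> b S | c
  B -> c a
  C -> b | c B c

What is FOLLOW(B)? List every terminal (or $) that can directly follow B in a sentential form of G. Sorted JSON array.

FIRST sets, iterate to fixpoint:
round 1:
  A via A→b S: +{b}
  A via A→c: +{c}
  B via B→c a: +{c}
  C via C→b: +{b}
  C via C→c B c: +{c}
  S via S→A S: +{b,c}
  S: {b,c}  A: {b,c}  B: {c}  C: {b,c}
round 2: (stable)
  S: {b,c}  A: {b,c}  B: {c}  C: {b,c}

Compute FOLLOW by fixpoint:
seed FOLLOW(S) with $
[1]
  C→c B c: FOLLOW(B) ⊇ FIRST(c) = {c}; new: +{c}
  S→A S: FOLLOW(A) ⊇ FIRST(S) = {b,c}; new: +{b,c}
  S→c C A: FOLLOW(C) ⊇ FIRST(A) = {b,c}; new: +{b,c}
  S→c C A: FOLLOW(A) ⊇ FOLLOW(S) ⊇ {$}; new: +{$}
  FOLLOW(S)={$}  FOLLOW(A)={$,b,c}  FOLLOW(B)={c}  FOLLOW(C)={b,c}
[2]
  A→b S: FOLLOW(S) ⊇ FOLLOW(A) ⊇ {$,b,c}; new: +{b,c}
  FOLLOW(S)={$,b,c}  FOLLOW(A)={$,b,c}  FOLLOW(B)={c}  FOLLOW(C)={b,c}
[3] — fixpoint
  FOLLOW(S)={$,b,c}  FOLLOW(A)={$,b,c}  FOLLOW(B)={c}  FOLLOW(C)={b,c}

FOLLOW(B) = ["c"]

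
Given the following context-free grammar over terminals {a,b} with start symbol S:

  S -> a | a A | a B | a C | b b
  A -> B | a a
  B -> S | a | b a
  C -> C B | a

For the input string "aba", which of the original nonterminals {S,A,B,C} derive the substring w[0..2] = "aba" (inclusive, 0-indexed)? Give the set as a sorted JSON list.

CNF form of G:
  S -> T0 A | T0 B | T0 C | T1 T1 | a
  A -> T0 A | T0 B | T0 C | T0 T0 | T1 T0 | T1 T1 | a
  B -> T0 A | T0 B | T0 C | T1 T0 | T1 T1 | a
  C -> C B | a
  T0 -> a
  T1 -> b

Fill CYK table bottom-up — only the sub-triangle for w[0..2]:
  [0..0]={A,B,C,S,T0}  "a"  orig:{A,B,C,S}
  [1..1]={T1}  "b"  orig:{}
  [2..2]={A,B,C,S,T0}  "a"  orig:{A,B,C,S}
  [0..1]=∅  "ab"
  [1..2]={A,B}  "ba"
  [0..2]={A,B,C,S}  "aba"

Original NTs in T[0,2] deriving "aba": ["A", "B", "C", "S"]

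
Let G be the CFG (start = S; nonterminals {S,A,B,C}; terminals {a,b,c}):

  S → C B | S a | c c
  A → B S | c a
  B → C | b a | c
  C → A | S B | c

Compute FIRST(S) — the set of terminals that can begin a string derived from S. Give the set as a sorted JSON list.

Compute FIRST by fixpoint:
[1]
  A via A→c a: +{c}
  B via B→b a: +{b}
  B via B→c: +{c}
  C via C→A: +{c}
  S via S→C B: +{c}
  FIRST(S)={c}  FIRST(A)={c}  FIRST(B)={b,c}  FIRST(C)={c}
[2]
  A via A→B S: +{b}
  C via C→A: +{b}
  S via S→C B: +{b}
  FIRST(S)={b,c}  FIRST(A)={b,c}  FIRST(B)={b,c}  FIRST(C)={b,c}
[3] (no change)
  FIRST(S)={b,c}  FIRST(A)={b,c}  FIRST(B)={b,c}  FIRST(C)={b,c}

FIRST(S) = ["b", "c"]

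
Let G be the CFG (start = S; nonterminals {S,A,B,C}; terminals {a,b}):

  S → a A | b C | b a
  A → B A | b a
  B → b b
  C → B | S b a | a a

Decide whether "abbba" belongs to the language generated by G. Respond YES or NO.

CNF form of G:
  S -> T0 C | T0 T1 | T1 A
  A -> B A | T0 T1
  B -> T0 T0
  C -> S X2 | T0 T0 | T1 T1
  T0 -> b
  T1 -> a
  X2 -> T0 T1

CYK table (by increasing span):
  [0..0]={T1}  "a"  orig:{}
  [1..1]={T0}  "b"  orig:{}
  [2..2]={T0}  "b"  orig:{}
  [3..3]={T0}  "b"  orig:{}
  [4..4]={T1}  "a"  orig:{}
  [0..1]=∅  "ab"
  [1..2]={B,C}  "bb"
  [2..3]={B,C}  "bb"
  [3..4]={A,S,X2}  "ba"  orig:{A,S}
  [0..2]=∅  "abb"
  [1..3]={S}  "bbb"
  [2..4]=∅  "bba"
  [0..3]=∅  "abbb"
  [1..4]={A}  "bbba"
  [0..4]={S}  "abbba"

S ∈ T[0,4] ⇒ YES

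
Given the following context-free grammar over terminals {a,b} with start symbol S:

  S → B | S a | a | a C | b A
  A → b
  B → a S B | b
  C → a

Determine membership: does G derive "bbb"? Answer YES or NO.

Convert to CNF:
  S -> S T0 | T0 C | T0 X3 | T1 A | a | b
  A -> b
  B -> T0 X2 | b
  C -> a
  T0 -> a
  T1 -> b
  X2 -> S B
  X3 -> S B

CYK table (by increasing span):
  [0..0]={A,B,S,T1}  "b"  orig:{A,B,S}
  [1..1]={A,B,S,T1}  "b"  orig:{A,B,S}
  [2..2]={A,B,S,T1}  "b"  orig:{A,B,S}
  [0..1]={S,X2,X3}  "bb"  orig:{S}
  [1..2]={S,X2,X3}  "bb"  orig:{S}
  [0..2]={X2,X3}  "bbb"  orig:{}

S ∉ T[0,2] ⇒ NO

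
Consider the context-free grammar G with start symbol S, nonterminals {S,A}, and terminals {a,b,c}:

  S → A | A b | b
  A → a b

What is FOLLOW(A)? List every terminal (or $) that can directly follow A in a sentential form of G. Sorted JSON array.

FIRST sets, iterate to fixpoint:
[1]
  A via A→a b: +{a}
  S via S→A: +{a}
  S via S→b: +{b}
  S: {a,b}  A: {a}
[2] — fixpoint
  S: {a,b}  A: {a}

FOLLOW sets:
initialize: $ ∈ FOLLOW(S)
round 1:
  S→A: FOLLOW(A) ⊇ FOLLOW(S) ⊇ {$}; new: +{$}
  S→A b: FOLLOW(A) ⊇ FIRST(b) = {b}; new: +{b}
  FOLLOW(S)={$}  FOLLOW(A)={$,b}
round 2: (no change)
  FOLLOW(S)={$}  FOLLOW(A)={$,b}

FOLLOW(A) = ["$", "b"]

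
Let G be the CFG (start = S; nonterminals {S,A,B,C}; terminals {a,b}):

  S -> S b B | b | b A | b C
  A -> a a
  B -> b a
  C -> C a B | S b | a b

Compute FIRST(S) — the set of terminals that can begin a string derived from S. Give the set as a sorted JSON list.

FIRST sets, iterate to fixpoint:
round 1:
  A via A→a a: +{a}
  B via B→b a: +{b}
  C via C→a b: +{a}
  S via S→b: +{b}
  S: {b}  A: {a}  B: {b}  C: {a}
round 2:
  C via C→S b: +{b}
  S: {b}  A: {a}  B: {b}  C: {a,b}
round 3: — fixpoint
  S: {b}  A: {a}  B: {b}  C: {a,b}

FIRST(S) = ["b"]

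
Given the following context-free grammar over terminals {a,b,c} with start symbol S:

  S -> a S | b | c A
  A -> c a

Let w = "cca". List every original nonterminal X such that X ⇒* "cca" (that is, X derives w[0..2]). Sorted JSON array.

CNF form of G:
  S -> T0 A | T1 S | b
  A -> T0 T1
  T0 -> c
  T1 -> a

CYK fill (cells [i..j] with 0 ≤ i ≤ j ≤ 2 only):
  T[0,0] 'c' = {T0}  orig:{}
  T[1,1] 'c' = {T0}  orig:{}
  T[2,2] 'a' = {T1}  orig:{}
  T[0,1] 'cc' = ∅
  T[1,2] 'ca' = {A}
  T[0,2] 'cca' = {S}

Original NTs in T[0,2] deriving "cca": ["S"]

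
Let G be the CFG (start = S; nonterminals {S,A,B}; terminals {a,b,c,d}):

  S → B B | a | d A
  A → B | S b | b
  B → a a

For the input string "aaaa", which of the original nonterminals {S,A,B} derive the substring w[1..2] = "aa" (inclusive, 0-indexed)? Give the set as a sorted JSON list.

CNF form of G:
  S -> B B | T2 A | a
  A -> S T0 | T1 T1 | b
  B -> T1 T1
  T0 -> b
  T1 -> a
  T2 -> d

CYK fill, restricted to cells inside w[1..2]:
  cell(1,1) a: {S,T1}  orig:{S}
  cell(2,2) a: {S,T1}  orig:{S}
  cell(1,2) aa: {A,B}

Original NTs in T[1,2] deriving "aa": ["A", "B"]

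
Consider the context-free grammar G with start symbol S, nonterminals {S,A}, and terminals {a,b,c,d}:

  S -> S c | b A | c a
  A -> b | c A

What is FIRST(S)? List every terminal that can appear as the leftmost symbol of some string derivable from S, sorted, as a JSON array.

Compute FIRST by fixpoint:
iter 1:
  A via A→b: +{b}
  A via A→c A: +{c}
  S via S→b A: +{b}
  S via S→c a: +{c}
  FIRST[S]={b,c}  FIRST[A]={b,c}
iter 2: done
  FIRST[S]={b,c}  FIRST[A]={b,c}

FIRST(S) = ["b", "c"]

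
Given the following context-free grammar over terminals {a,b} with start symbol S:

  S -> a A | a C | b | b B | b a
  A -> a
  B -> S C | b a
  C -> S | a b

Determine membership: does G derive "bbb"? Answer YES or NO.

CNF form of G:
  S -> T0 B | T0 T1 | T1 A | T1 C | b
  A -> a
  B -> S C | T0 T1
  C -> T0 B | T0 T1 | T1 A | T1 C | T1 T0 | b
  T0 -> b
  T1 -> a

CYK fill:
  [0..0]={C,S,T0}  "b"  orig:{C,S}
  [1..1]={C,S,T0}  "b"  orig:{C,S}
  [2..2]={C,S,T0}  "b"  orig:{C,S}
  [0..1]={B}  "bb"
  [1..2]={B}  "bb"
  [0..2]={C,S}  "bbb"

S ∈ T[0,2] ⇒ YES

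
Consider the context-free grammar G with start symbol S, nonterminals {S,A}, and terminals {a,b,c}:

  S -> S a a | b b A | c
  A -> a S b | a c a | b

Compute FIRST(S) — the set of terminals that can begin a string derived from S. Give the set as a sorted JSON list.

Compute FIRST by fixpoint:
[1]
  A via A→a S b: +{a}
  A via A→b: +{b}
  S via S→b b A: +{b}
  S via S→c: +{c}
  FIRST(S)={b,c}  FIRST(A)={a,b}
[2] (no change)
  FIRST(S)={b,c}  FIRST(A)={a,b}

FIRST(S) = ["b", "c"]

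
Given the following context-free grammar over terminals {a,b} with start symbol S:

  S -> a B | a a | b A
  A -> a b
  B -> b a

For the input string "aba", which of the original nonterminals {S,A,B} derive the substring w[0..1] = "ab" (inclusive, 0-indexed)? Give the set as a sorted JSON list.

Convert to CNF:
  S -> T0 B | T0 T0 | T1 A
  A -> T0 T1
  B -> T1 T0
  T0 -> a
  T1 -> b

CYK table (by increasing span) (cells [i..j] with 0 ≤ i ≤ j ≤ 1 only):
  T[0,0] 'a' = {T0}  orig:{}
  T[1,1] 'b' = {T1}  orig:{}
  T[0,1] 'ab' = {A}

Original NTs in T[0,1] deriving "ab": ["A"]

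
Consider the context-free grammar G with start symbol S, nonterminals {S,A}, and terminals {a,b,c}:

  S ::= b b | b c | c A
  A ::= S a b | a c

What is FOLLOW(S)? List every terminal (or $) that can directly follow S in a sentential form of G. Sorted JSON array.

FIRST iteration:
iter 1:
  A via A→a c: +{a}
  S via S→b b: +{b}
  S via S→c A: +{c}
  FIRST(S)={b,c}  FIRST(A)={a}
iter 2:
  A via A→S a b: +{b,c}
  FIRST(S)={b,c}  FIRST(A)={a,b,c}
iter 3: — fixpoint
  FIRST(S)={b,c}  FIRST(A)={a,b,c}

FOLLOW sets:
FOLLOW(S) := {$}
[1]
  A→S a b: FOLLOW(S) ⊇ FIRST(a) = {a}; new: +{a}
  S→c A: FOLLOW(A) ⊇ FOLLOW(S) ⊇ {$,a}; new: +{$,a}
  S: {$,a}  A: {$,a}
[2] (stable)
  S: {$,a}  A: {$,a}

FOLLOW(S) = ["$", "a"]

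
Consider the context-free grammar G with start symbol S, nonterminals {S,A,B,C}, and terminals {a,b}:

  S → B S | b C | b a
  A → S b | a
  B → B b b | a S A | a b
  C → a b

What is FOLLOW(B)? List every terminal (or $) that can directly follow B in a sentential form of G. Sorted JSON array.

FIRST sets, iterate to fixpoint:
[1]
  A via A→a: +{a}
  B via B→a S A: +{a}
  C via C→a b: +{a}
  S via S→B S: +{a}
  S via S→b C: +{b}
  S: {a,b}  A: {a}  B: {a}  C: {a}
[2]
  A via A→S b: +{b}
  S: {a,b}  A: {a,b}  B: {a}  C: {a}
[3] done
  S: {a,b}  A: {a,b}  B: {a}  C: {a}

Compute FOLLOW by fixpoint:
initialize: $ ∈ FOLLOW(S)
[1]
  A→S b: FOLLOW(S) ⊇ FIRST(b) = {b}; new: +{b}
  B→B b b: FOLLOW(B) ⊇ FIRST(b) = {b}; new: +{b}
  B→a S A: FOLLOW(S) ⊇ FIRST(A) = {a,b}; new: +{a}
  B→a S A: FOLLOW(A) ⊇ FOLLOW(B) ⊇ {b}; new: +{b}
  S→B S: FOLLOW(B) ⊇ FIRST(S) = {a,b}; new: +{a}
  S→b C: FOLLOW(C) ⊇ FOLLOW(S) ⊇ {$,a,b}; new: +{$,a,b}
  FOLLOW[S]={$,a,b}  FOLLOW[A]={b}  FOLLOW[B]={a,b}  FOLLOW[C]={$,a,b}
[2]
  B→a S A: FOLLOW(A) ⊇ FOLLOW(B) ⊇ {a,b}; new: +{a}
  FOLLOW[S]={$,a,b}  FOLLOW[A]={a,b}  FOLLOW[B]={a,b}  FOLLOW[C]={$,a,b}
[3] (no change)
  FOLLOW[S]={$,a,b}  FOLLOW[A]={a,b}  FOLLOW[B]={a,b}  FOLLOW[C]={$,a,b}

FOLLOW(B) = ["a", "b"]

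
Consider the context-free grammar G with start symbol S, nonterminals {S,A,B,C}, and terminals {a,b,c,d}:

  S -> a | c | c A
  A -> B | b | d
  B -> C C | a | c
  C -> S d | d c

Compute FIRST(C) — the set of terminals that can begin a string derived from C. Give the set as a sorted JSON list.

Compute FIRST by fixpoint:
pass 1:
  A via A→b: +{b}
  A via A→d: +{d}
  B via B→a: +{a}
  B via B→c: +{c}
  C via C→d c: +{d}
  S via S→a: +{a}
  S via S→c: +{c}
  FIRST[S]={a,c}  FIRST[A]={b,d}  FIRST[B]={a,c}  FIRST[C]={d}
pass 2:
  A via A→B: +{a,c}
  B via B→C C: +{d}
  C via C→S d: +{a,c}
  FIRST[S]={a,c}  FIRST[A]={a,b,c,d}  FIRST[B]={a,c,d}  FIRST[C]={a,c,d}
pass 3: (stable)
  FIRST[S]={a,c}  FIRST[A]={a,b,c,d}  FIRST[B]={a,c,d}  FIRST[C]={a,c,d}

FIRST(C) = ["a", "c", "d"]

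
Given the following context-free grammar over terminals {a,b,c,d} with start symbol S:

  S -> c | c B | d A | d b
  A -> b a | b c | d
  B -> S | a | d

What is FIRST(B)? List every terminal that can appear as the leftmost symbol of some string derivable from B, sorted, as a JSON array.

Compute FIRST by fixpoint:
iter 1:
  A via A→b a: +{b}
  A via A→d: +{d}
  B via B→a: +{a}
  B via B→d: +{d}
  S via S→c: +{c}
  S via S→d A: +{d}
  FIRST(S)={c,d}  FIRST(A)={b,d}  FIRST(B)={a,d}
iter 2:
  B via B→S: +{c}
  FIRST(S)={c,d}  FIRST(A)={b,d}  FIRST(B)={a,c,d}
iter 3: (no change)
  FIRST(S)={c,d}  FIRST(A)={b,d}  FIRST(B)={a,c,d}

FIRST(B) = ["a", "c", "d"]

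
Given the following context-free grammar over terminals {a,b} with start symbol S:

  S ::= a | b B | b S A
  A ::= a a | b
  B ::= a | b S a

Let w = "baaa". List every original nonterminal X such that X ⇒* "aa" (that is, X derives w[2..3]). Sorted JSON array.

CNF form of G:
  S -> T1 B | T1 X3 | a
  A -> T0 T0 | b
  B -> T1 X2 | a
  T0 -> a
  T1 -> b
  X2 -> S T0
  X3 -> S A

CYK table (by increasing span), restricted to cells inside w[2..3]:
  cell(2,2) a: {B,S,T0}  orig:{B,S}
  cell(3,3) a: {B,S,T0}  orig:{B,S}
  cell(2,3) aa: {A,X2}  orig:{A}

Original NTs in T[2,3] deriving "aa": ["A"]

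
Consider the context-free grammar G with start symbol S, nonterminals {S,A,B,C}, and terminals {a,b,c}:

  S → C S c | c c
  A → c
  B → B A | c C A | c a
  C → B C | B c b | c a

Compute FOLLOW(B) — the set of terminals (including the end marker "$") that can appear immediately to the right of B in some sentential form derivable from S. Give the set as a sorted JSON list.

FIRST sets, iterate to fixpoint:
[1]
  A via A→c: +{c}
  B via B→c C A: +{c}
  C via C→B C: +{c}
  S via S→C S c: +{c}
  FIRST[S]={c}  FIRST[A]={c}  FIRST[B]={c}  FIRST[C]={c}
[2] (no change)
  FIRST[S]={c}  FIRST[A]={c}  FIRST[B]={c}  FIRST[C]={c}

FOLLOW sets:
FOLLOW(S) := {$}
pass 1:
  B→B A: FOLLOW(B) ⊇ FIRST(A) = {c}; new: +{c}
  B→B A: FOLLOW(A) ⊇ FOLLOW(B) ⊇ {c}; new: +{c}
  B→c C A: FOLLOW(C) ⊇ FIRST(A) = {c}; new: +{c}
  S→C S c: FOLLOW(S) ⊇ FIRST(c) = {c}; new: +{c}
  FOLLOW(S)={$,c}  FOLLOW(A)={c}  FOLLOW(B)={c}  FOLLOW(C)={c}
pass 2: — fixpoint
  FOLLOW(S)={$,c}  FOLLOW(A)={c}  FOLLOW(B)={c}  FOLLOW(C)={c}

FOLLOW(B) = ["c"]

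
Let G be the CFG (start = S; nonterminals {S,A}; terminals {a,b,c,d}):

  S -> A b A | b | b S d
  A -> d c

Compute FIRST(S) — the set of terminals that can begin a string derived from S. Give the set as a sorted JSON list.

Compute FIRST by fixpoint:
[1]
  A via A→d c: +{d}
  S via S→A b A: +{d}
  S via S→b: +{b}
  FIRST[S]={b,d}  FIRST[A]={d}
[2] (no change)
  FIRST[S]={b,d}  FIRST[A]={d}

FIRST(S) = ["b", "d"]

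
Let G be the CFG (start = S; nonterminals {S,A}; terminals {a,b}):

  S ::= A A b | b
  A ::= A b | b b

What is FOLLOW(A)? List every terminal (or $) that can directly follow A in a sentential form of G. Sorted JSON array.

FIRST iteration:
pass 1:
  A via A→b b: +{b}
  S via S→A A b: +{b}
  S: {b}  A: {b}
pass 2: (stable)
  S: {b}  A: {b}

FOLLOW iteration:
FOLLOW(S) := {$}
round 1:
  A→A b: FOLLOW(A) ⊇ FIRST(b) = {b}; new: +{b}
  FOLLOW(S)={$}  FOLLOW(A)={b}
round 2: done
  FOLLOW(S)={$}  FOLLOW(A)={b}

FOLLOW(A) = ["b"]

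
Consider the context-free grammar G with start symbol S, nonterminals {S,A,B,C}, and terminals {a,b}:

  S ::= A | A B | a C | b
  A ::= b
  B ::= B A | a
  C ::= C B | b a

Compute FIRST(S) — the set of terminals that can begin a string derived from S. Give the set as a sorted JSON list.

Compute FIRST by fixpoint:
iter 1:
  A via A→b: +{b}
  B via B→a: +{a}
  C via C→b a: +{b}
  S via S→A: +{b}
  S via S→a C: +{a}
  FIRST(S)={a,b}  FIRST(A)={b}  FIRST(B)={a}  FIRST(C)={b}
iter 2: done
  FIRST(S)={a,b}  FIRST(A)={b}  FIRST(B)={a}  FIRST(C)={b}

FIRST(S) = ["a", "b"]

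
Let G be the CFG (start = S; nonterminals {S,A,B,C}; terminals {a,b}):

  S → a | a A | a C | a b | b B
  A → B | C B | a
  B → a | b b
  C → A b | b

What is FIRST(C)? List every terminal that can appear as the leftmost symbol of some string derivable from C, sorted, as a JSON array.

FIRST sets, iterate to fixpoint:
iter 1:
  A via A→a: +{a}
  B via B→a: +{a}
  B via B→b b: +{b}
  C via C→A b: +{a}
  C via C→b: +{b}
  S via S→a: +{a}
  S via S→b B: +{b}
  FIRST(S)={a,b}  FIRST(A)={a}  FIRST(B)={a,b}  FIRST(C)={a,b}
iter 2:
  A via A→B: +{b}
  FIRST(S)={a,b}  FIRST(A)={a,b}  FIRST(B)={a,b}  FIRST(C)={a,b}
iter 3: — fixpoint
  FIRST(S)={a,b}  FIRST(A)={a,b}  FIRST(B)={a,b}  FIRST(C)={a,b}

FIRST(C) = ["a", "b"]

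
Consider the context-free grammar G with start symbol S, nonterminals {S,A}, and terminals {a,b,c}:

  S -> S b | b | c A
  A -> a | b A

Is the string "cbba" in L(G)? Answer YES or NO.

Convert to CNF:
  S -> S T0 | T1 A | b
  A -> T0 A | a
  T0 -> b
  T1 -> c

CYK table (by increasing span):
  [0..0]={T1}  "c"  orig:{}
  [1..1]={S,T0}  "b"  orig:{S}
  [2..2]={S,T0}  "b"  orig:{S}
  [3..3]={A}  "a"
  [0..1]=∅  "cb"
  [1..2]={S}  "bb"
  [2..3]={A}  "ba"
  [0..2]=∅  "cbb"
  [1..3]={A}  "bba"
  [0..3]={S}  "cbba"

S ∈ T[0,3] ⇒ YES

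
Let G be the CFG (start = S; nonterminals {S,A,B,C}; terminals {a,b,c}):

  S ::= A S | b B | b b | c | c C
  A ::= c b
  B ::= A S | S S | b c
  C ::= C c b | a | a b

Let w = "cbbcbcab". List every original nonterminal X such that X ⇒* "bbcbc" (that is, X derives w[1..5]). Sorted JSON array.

CNF form of G:
  S -> A S | T0 C | T1 B | T1 T1 | c
  A -> T0 T1
  B -> A S | S S | T1 T0
  C -> C X3 | T2 T1 | a
  T0 -> c
  T1 -> b
  T2 -> a
  X3 -> T0 T1

Fill CYK table bottom-up (cells [i..j] with 1 ≤ i ≤ j ≤ 5 only):
  T[1,1] 'b' = {T1}  orig:{}
  T[2,2] 'b' = {T1}  orig:{}
  T[3,3] 'c' = {S,T0}  orig:{S}
  T[4,4] 'b' = {T1}  orig:{}
  T[5,5] 'c' = {S,T0}  orig:{S}
  T[1,2] 'bb' = {S}
  T[2,3] 'bc' = {B}
  T[3,4] 'cb' = {A,X3}  orig:{A}
  T[4,5] 'bc' = {B}
  T[1,3] 'bbc' = {B,S}
  T[2,4] 'bcb' = ∅
  T[3,5] 'cbc' = {B,S}
  T[1,4] 'bbcb' = ∅
  T[2,5] 'bcbc' = {S}
  T[1,5] 'bbcbc' = {B}

Original NTs in T[1,5] deriving "bbcbc": ["B"]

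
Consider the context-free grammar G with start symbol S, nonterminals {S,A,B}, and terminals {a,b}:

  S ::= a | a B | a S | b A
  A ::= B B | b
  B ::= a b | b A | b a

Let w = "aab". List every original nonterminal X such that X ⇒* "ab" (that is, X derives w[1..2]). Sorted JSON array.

Convert to CNF:
  S -> T0 B | T0 S | T1 A | a
  A -> B B | b
  B -> T0 T1 | T1 A | T1 T0
  T0 -> a
  T1 -> b

Fill CYK table bottom-up (cells [i..j] with 1 ≤ i ≤ j ≤ 2 only):
  [1..1]={S,T0}  "a"  orig:{S}
  [2..2]={A,T1}  "b"  orig:{A}
  [1..2]={B}  "ab"

Original NTs in T[1,2] deriving "ab": ["B"]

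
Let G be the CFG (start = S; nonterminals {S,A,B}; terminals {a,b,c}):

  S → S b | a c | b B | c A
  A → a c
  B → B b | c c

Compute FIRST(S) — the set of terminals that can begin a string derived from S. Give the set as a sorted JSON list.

Compute FIRST by fixpoint:
[1]
  A via A→a c: +{a}
  B via B→c c: +{c}
  S via S→a c: +{a}
  S via S→b B: +{b}
  S via S→c A: +{c}
  FIRST(S)={a,b,c}  FIRST(A)={a}  FIRST(B)={c}
[2] (stable)
  FIRST(S)={a,b,c}  FIRST(A)={a}  FIRST(B)={c}

FIRST(S) = ["a", "b", "c"]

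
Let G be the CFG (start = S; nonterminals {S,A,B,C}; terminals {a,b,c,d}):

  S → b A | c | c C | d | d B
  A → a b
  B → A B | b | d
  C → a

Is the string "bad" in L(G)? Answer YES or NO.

Convert to CNF:
  S -> T1 A | T2 C | T3 B | c | d
  A -> T0 T1
  B -> A B | b | d
  C -> a
  T0 -> a
  T1 -> b
  T2 -> c
  T3 -> d

CYK fill:
  [0..0]={B,T1}  "b"  orig:{B}
  [1..1]={C,T0}  "a"  orig:{C}
  [2..2]={B,S,T3}  "d"  orig:{B,S}
  [0..1]=∅  "ba"
  [1..2]=∅  "ad"
  [0..2]=∅  "bad"

S ∉ T[0,2] ⇒ NO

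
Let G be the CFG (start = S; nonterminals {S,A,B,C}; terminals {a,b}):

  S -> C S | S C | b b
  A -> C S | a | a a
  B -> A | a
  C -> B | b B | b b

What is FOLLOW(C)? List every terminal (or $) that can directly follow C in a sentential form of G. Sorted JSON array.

FIRST iteration:
iter 1:
  A via A→a: +{a}
  B via B→A: +{a}
  C via C→B: +{a}
  C via C→b B: +{b}
  S via S→C S: +{a,b}
  FIRST[S]={a,b}  FIRST[A]={a}  FIRST[B]={a}  FIRST[C]={a,b}
iter 2:
  A via A→C S: +{b}
  B via B→A: +{b}
  FIRST[S]={a,b}  FIRST[A]={a,b}  FIRST[B]={a,b}  FIRST[C]={a,b}
iter 3: (no change)
  FIRST[S]={a,b}  FIRST[A]={a,b}  FIRST[B]={a,b}  FIRST[C]={a,b}

Compute FOLLOW by fixpoint:
seed FOLLOW(S) with $
round 1:
  A→C S: FOLLOW(C) ⊇ FIRST(S) = {a,b}; new: +{a,b}
  C→B: FOLLOW(B) ⊇ FOLLOW(C) ⊇ {a,b}; new: +{a,b}
  S→S C: FOLLOW(S) ⊇ FIRST(C) = {a,b}; new: +{a,b}
  S→S C: FOLLOW(C) ⊇ FOLLOW(S) ⊇ {$,a,b}; new: +{$}
  FOLLOW(S)={$,a,b}  FOLLOW(A)={}  FOLLOW(B)={a,b}  FOLLOW(C)={$,a,b}
round 2:
  B→A: FOLLOW(A) ⊇ FOLLOW(B) ⊇ {a,b}; new: +{a,b}
  C→B: FOLLOW(B) ⊇ FOLLOW(C) ⊇ {$,a,b}; new: +{$}
  FOLLOW(S)={$,a,b}  FOLLOW(A)={a,b}  FOLLOW(B)={$,a,b}  FOLLOW(C)={$,a,b}
round 3:
  B→A: FOLLOW(A) ⊇ FOLLOW(B) ⊇ {$,a,b}; new: +{$}
  FOLLOW(S)={$,a,b}  FOLLOW(A)={$,a,b}  FOLLOW(B)={$,a,b}  FOLLOW(C)={$,a,b}
round 4: (stable)
  FOLLOW(S)={$,a,b}  FOLLOW(A)={$,a,b}  FOLLOW(B)={$,a,b}  FOLLOW(C)={$,a,b}

FOLLOW(C) = ["$", "a", "b"]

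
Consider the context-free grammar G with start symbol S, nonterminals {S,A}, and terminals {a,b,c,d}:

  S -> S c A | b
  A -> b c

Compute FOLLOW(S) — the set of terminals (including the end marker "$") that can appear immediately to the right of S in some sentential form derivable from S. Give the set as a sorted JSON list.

FIRST sets, iterate to fixpoint:
[1]
  A via A→b c: +{b}
  S via S→b: +{b}
  FIRST(S)={b}  FIRST(A)={b}
[2] done
  FIRST(S)={b}  FIRST(A)={b}

FOLLOW iteration:
seed FOLLOW(S) with $
iter 1:
  S→S c A: FOLLOW(S) ⊇ FIRST(c) = {c}; new: +{c}
  S→S c A: FOLLOW(A) ⊇ FOLLOW(S) ⊇ {$,c}; new: +{$,c}
  S: {$,c}  A: {$,c}
iter 2: — fixpoint
  S: {$,c}  A: {$,c}

FOLLOW(S) = ["$", "c"]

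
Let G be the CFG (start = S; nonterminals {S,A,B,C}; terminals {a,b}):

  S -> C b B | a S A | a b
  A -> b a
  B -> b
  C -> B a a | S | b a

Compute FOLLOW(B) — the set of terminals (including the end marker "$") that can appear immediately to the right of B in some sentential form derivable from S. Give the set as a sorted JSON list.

Compute FIRST by fixpoint:
pass 1:
  A via A→b a: +{b}
  B via B→b: +{b}
  C via C→B a a: +{b}
  S via S→C b B: +{b}
  S via S→a S A: +{a}
  S: {a,b}  A: {b}  B: {b}  C: {b}
pass 2:
  C via C→S: +{a}
  S: {a,b}  A: {b}  B: {b}  C: {a,b}
pass 3: (stable)
  S: {a,b}  A: {b}  B: {b}  C: {a,b}

FOLLOW iteration:
seed FOLLOW(S) with $
iter 1:
  C→B a a: FOLLOW(B) ⊇ FIRST(a) = {a}; new: +{a}
  S→C b B: FOLLOW(C) ⊇ FIRST(b) = {b}; new: +{b}
  S→C b B: FOLLOW(B) ⊇ FOLLOW(S) ⊇ {$}; new: +{$}
  S→a S A: FOLLOW(S) ⊇ FIRST(A) = {b}; new: +{b}
  S→a S A: FOLLOW(A) ⊇ FOLLOW(S) ⊇ {$,b}; new: +{$,b}
  FOLLOW(S)={$,b}  FOLLOW(A)={$,b}  FOLLOW(B)={$,a}  FOLLOW(C)={b}
iter 2:
  S→C b B: FOLLOW(B) ⊇ FOLLOW(S) ⊇ {$,b}; new: +{b}
  FOLLOW(S)={$,b}  FOLLOW(A)={$,b}  FOLLOW(B)={$,a,b}  FOLLOW(C)={b}
iter 3: done
  FOLLOW(S)={$,b}  FOLLOW(A)={$,b}  FOLLOW(B)={$,a,b}  FOLLOW(C)={b}

FOLLOW(B) = ["$", "a", "b"]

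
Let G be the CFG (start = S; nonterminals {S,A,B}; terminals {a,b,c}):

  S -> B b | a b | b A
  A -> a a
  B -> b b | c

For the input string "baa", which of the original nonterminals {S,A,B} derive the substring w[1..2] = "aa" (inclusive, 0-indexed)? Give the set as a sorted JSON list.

CNF form of G:
  S -> B T1 | T0 T1 | T1 A
  A -> T0 T0
  B -> T1 T1 | c
  T0 -> a
  T1 -> b

Fill CYK table bottom-up, restricted to cells inside w[1..2]:
  [1..1]={T0}  "a"  orig:{}
  [2..2]={T0}  "a"  orig:{}
  [1..2]={A}  "aa"

Original NTs in T[1,2] deriving "aa": ["A"]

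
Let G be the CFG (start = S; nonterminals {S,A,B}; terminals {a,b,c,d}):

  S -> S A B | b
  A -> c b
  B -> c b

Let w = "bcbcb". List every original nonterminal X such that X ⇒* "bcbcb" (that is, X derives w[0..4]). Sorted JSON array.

Convert to CNF:
  S -> S X2 | b
  A -> T0 T1
  B -> T0 T1
  T0 -> c
  T1 -> b
  X2 -> A B

CYK fill — only the sub-triangle for w[0..4]:
  [0..0]={S,T1}  "b"  orig:{S}
  [1..1]={T0}  "c"  orig:{}
  [2..2]={S,T1}  "b"  orig:{S}
  [3..3]={T0}  "c"  orig:{}
  [4..4]={S,T1}  "b"  orig:{S}
  [0..1]=∅  "bc"
  [1..2]={A,B}  "cb"
  [2..3]=∅  "bc"
  [3..4]={A,B}  "cb"
  [0..2]=∅  "bcb"
  [1..3]=∅  "cbc"
  [2..4]=∅  "bcb"
  [0..3]=∅  "bcbc"
  [1..4]={X2}  "cbcb"  orig:{}
  [0..4]={S}  "bcbcb"

Original NTs in T[0,4] deriving "bcbcb": ["S"]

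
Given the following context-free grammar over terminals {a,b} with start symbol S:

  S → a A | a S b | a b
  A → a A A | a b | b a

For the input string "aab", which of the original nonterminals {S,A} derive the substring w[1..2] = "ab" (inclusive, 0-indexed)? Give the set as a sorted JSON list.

CNF form of G:
  S -> T0 A | T0 T1 | T0 X3
  A -> T0 T1 | T0 X2 | T1 T0
  T0 -> a
  T1 -> b
  X2 -> A A
  X3 -> S T1

CYK fill, restricted to cells inside w[1..2]:
  [1..1]={T0}  "a"  orig:{}
  [2..2]={T1}  "b"  orig:{}
  [1..2]={A,S}  "ab"

Original NTs in T[1,2] deriving "ab": ["A", "S"]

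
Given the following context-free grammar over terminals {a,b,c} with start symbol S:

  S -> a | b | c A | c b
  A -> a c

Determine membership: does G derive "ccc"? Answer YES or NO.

CNF form of G:
  S -> T1 A | T1 T2 | a | b
  A -> T0 T1
  T0 -> a
  T1 -> c
  T2 -> b

Fill CYK table bottom-up:
  cell(0,0) c: {T1}  orig:{}
  cell(1,1) c: {T1}  orig:{}
  cell(2,2) c: {T1}  orig:{}
  cell(0,1) cc: ∅
  cell(1,2) cc: ∅
  cell(0,2) ccc: ∅

S ∉ T[0,2] ⇒ NO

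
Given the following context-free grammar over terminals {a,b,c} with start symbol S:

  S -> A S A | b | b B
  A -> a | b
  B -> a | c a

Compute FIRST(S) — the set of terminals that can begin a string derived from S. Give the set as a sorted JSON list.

FIRST iteration:
pass 1:
  A via A→a: +{a}
  A via A→b: +{b}
  B via B→a: +{a}
  B via B→c a: +{c}
  S via S→A S A: +{a,b}
  S: {a,b}  A: {a,b}  B: {a,c}
pass 2: (stable)
  S: {a,b}  A: {a,b}  B: {a,c}

FIRST(S) = ["a", "b"]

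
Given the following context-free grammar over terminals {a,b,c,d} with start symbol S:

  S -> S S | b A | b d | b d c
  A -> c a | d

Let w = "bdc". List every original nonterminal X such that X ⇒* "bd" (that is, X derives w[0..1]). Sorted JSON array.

Convert to CNF:
  S -> S S | T2 A | T2 T3 | T2 X4
  A -> T0 T1 | d
  T0 -> c
  T1 -> a
  T2 -> b
  T3 -> d
  X4 -> T3 T0

Fill CYK table bottom-up, restricted to cells inside w[0..1]:
  cell(0,0) b: {T2}  orig:{}
  cell(1,1) d: {A,T3}  orig:{A}
  cell(0,1) bd: {S}

Original NTs in T[0,1] deriving "bd": ["S"]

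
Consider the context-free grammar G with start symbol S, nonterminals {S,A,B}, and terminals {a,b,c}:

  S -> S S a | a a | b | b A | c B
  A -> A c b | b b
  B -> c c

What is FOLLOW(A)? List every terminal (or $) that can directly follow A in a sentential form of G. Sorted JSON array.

FIRST sets, iterate to fixpoint:
iter 1:
  A via A→b b: +{b}
  B via B→c c: +{c}
  S via S→a a: +{a}
  S via S→b: +{b}
  S via S→c B: +{c}
  FIRST(S)={a,b,c}  FIRST(A)={b}  FIRST(B)={c}
iter 2: — fixpoint
  FIRST(S)={a,b,c}  FIRST(A)={b}  FIRST(B)={c}

Compute FOLLOW by fixpoint:
FOLLOW(S) := {$}
round 1:
  A→A c b: FOLLOW(A) ⊇ FIRST(c) = {c}; new: +{c}
  S→S S a: FOLLOW(S) ⊇ FIRST(S) = {a,b,c}; new: +{a,b,c}
  S→b A: FOLLOW(A) ⊇ FOLLOW(S) ⊇ {$,a,b,c}; new: +{$,a,b}
  S→c B: FOLLOW(B) ⊇ FOLLOW(S) ⊇ {$,a,b,c}; new: +{$,a,b,c}
  S: {$,a,b,c}  A: {$,a,b,c}  B: {$,a,b,c}
round 2: (no change)
  S: {$,a,b,c}  A: {$,a,b,c}  B: {$,a,b,c}

FOLLOW(A) = ["$", "a", "b", "c"]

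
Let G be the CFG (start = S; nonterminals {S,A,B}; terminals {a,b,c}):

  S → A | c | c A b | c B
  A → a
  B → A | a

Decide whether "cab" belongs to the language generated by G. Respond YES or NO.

CNF form of G:
  S -> T0 B | T0 X2 | a | c
  A -> a
  B -> a
  T0 -> c
  T1 -> b
  X2 -> A T1

CYK table (by increasing span):
  [0..0]={S,T0}  "c"  orig:{S}
  [1..1]={A,B,S}  "a"
  [2..2]={T1}  "b"  orig:{}
  [0..1]={S}  "ca"
  [1..2]={X2}  "ab"  orig:{}
  [0..2]={S}  "cab"

S ∈ T[0,2] ⇒ YES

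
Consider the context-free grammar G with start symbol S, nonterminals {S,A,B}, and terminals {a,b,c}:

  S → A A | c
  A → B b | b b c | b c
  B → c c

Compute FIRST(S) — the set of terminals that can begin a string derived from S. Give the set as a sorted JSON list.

FIRST sets, iterate to fixpoint:
[1]
  A via A→b b c: +{b}
  B via B→c c: +{c}
  S via S→A A: +{b}
  S via S→c: +{c}
  FIRST(S)={b,c}  FIRST(A)={b}  FIRST(B)={c}
[2]
  A via A→B b: +{c}
  FIRST(S)={b,c}  FIRST(A)={b,c}  FIRST(B)={c}
[3] done
  FIRST(S)={b,c}  FIRST(A)={b,c}  FIRST(B)={c}

FIRST(S) = ["b", "c"]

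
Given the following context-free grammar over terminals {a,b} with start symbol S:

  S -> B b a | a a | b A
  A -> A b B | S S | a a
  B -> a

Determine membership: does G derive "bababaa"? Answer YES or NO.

Convert to CNF:
  S -> B X3 | T0 A | T1 T1
  A -> A X2 | S S | T1 T1
  B -> a
  T0 -> b
  T1 -> a
  X2 -> T0 B
  X3 -> T0 T1

Fill CYK table bottom-up:
  [0..0]={T0}  "b"  orig:{}
  [1..1]={B,T1}  "a"  orig:{B}
  [2..2]={T0}  "b"  orig:{}
  [3..3]={B,T1}  "a"  orig:{B}
  [4..4]={T0}  "b"  orig:{}
  [5..5]={B,T1}  "a"  orig:{B}
  [6..6]={B,T1}  "a"  orig:{B}
  [0..1]={X2,X3}  "ba"  orig:{}
  [1..2]=∅  "ab"
  [2..3]={X2,X3}  "ba"  orig:{}
  [3..4]=∅  "ab"
  [4..5]={X2,X3}  "ba"  orig:{}
  [5..6]={A,S}  "aa"
  [0..2]=∅  "bab"
  [1..3]={S}  "aba"
  [2..4]=∅  "bab"
  [3..5]={S}  "aba"
  [4..6]={S}  "baa"
  [0..3]=∅  "baba"
  [1..4]=∅  "abab"
  [2..5]=∅  "baba"
  [3..6]=∅  "abaa"
  [0..4]=∅  "babab"
  [1..5]=∅  "ababa"
  [2..6]=∅  "babaa"
  [0..5]=∅  "bababa"
  [1..6]={A}  "ababaa"
  [0..6]={S}  "bababaa"

S ∈ T[0,6] ⇒ YES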